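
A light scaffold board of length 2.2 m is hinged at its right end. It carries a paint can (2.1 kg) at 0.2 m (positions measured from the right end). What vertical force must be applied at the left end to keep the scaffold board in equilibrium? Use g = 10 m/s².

F ≈ 1.91 N

Sum moments about the right end (the unknown pivot reaction has zero arm there).
Paint can: 2.1 × 10 = 21 N down at 0.2 m → arm 0.2 m, τ = 21 × 0.2 = 4.2 N·m counterclockwise.
Net moment of the loads = 4.2 N·m counterclockwise.
The upward force F acts at the left end, arm 2.2 m, giving F × 2.2 clockwise.
Balancing moments: F × 2.2 = 4.2, giving F = 4.2 / 2.2 = 1.91 N.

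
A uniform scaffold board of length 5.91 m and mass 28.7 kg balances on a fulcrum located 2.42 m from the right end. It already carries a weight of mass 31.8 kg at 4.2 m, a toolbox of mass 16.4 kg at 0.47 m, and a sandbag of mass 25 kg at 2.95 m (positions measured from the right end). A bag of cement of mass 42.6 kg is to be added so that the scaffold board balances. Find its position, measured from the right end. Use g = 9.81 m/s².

x ≈ 1.17 m from the right end

Taking torques about the fulcrum (at 2.42 m from the right end):
Beam weight: 28.7 × 9.81 = 281.5 N down at 2.955 m → arm 0.535 m, τ = 281.5 × 0.535 = 150.6 N·m counterclockwise.
Weight: 31.8 × 9.81 = 312 N down at 4.2 m → arm 1.78 m, τ = 312 × 1.78 = 555.4 N·m counterclockwise.
Toolbox: 16.4 × 9.81 = 160.9 N down at 0.47 m → arm 1.95 m, τ = 160.9 × 1.95 = 313.8 N·m clockwise.
Sandbag: 25 × 9.81 = 245.2 N down at 2.95 m → arm 0.53 m, τ = 245.2 × 0.53 = 130 N·m counterclockwise.
Net moment of existing loads = 522.2 N·m counterclockwise.
The bag of cement weighs 42.6 × 9.81 = 417.9 N and must supply an equal clockwise moment, so its lever arm about the fulcrum is 522.2 / 417.9 = 1.25 m.
That puts it at 2.42 − 1.25 = 1.17 m from the right end.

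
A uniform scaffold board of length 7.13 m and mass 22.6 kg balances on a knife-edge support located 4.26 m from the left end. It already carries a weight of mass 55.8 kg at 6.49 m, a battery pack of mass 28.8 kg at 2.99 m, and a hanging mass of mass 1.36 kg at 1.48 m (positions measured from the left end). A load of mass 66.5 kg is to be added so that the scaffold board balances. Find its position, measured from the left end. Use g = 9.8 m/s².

Sum moments about the knife-edge support (at 4.26 m from the left end) (the support reaction has zero arm there).
Beam weight: 22.6 × 9.8 = 221.5 N down at 3.565 m → arm 0.695 m, τ = 221.5 × 0.695 = 153.9 N·m counterclockwise.
Weight: 55.8 × 9.8 = 546.8 N down at 6.49 m → arm 2.23 m, τ = 546.8 × 2.23 = 1219 N·m clockwise.
Battery pack: 28.8 × 9.8 = 282.2 N down at 2.99 m → arm 1.27 m, τ = 282.2 × 1.27 = 358.4 N·m counterclockwise.
Hanging mass: 1.36 × 9.8 = 13.33 N down at 1.48 m → arm 2.78 m, τ = 13.33 × 2.78 = 37.06 N·m counterclockwise.
Net moment of existing loads = 669.6 N·m clockwise.
The load weighs 66.5 × 9.8 = 651.7 N and must supply an equal counterclockwise moment, so its lever arm about the knife-edge support is 669.6 / 651.7 = 1.03 m.
That puts it at 4.26 − 1.03 = 3.23 m from the left end.

x ≈ 3.23 m from the left end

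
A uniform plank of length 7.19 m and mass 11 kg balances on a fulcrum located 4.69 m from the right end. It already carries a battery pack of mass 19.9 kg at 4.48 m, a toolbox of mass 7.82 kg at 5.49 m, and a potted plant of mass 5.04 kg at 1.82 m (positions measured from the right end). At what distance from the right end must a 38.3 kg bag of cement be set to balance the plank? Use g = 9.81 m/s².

Take moments about the fulcrum (at 4.69 m from the right end).
Beam weight: 11 × 9.81 = 107.9 N down at 3.595 m → arm 1.095 m, τ = 107.9 × 1.095 = 118.2 N·m clockwise.
Battery pack: 19.9 × 9.81 = 195.2 N down at 4.48 m → arm 0.21 m, τ = 195.2 × 0.21 = 40.99 N·m clockwise.
Toolbox: 7.82 × 9.81 = 76.71 N down at 5.49 m → arm 0.8 m, τ = 76.71 × 0.8 = 61.37 N·m counterclockwise.
Potted plant: 5.04 × 9.81 = 49.44 N down at 1.82 m → arm 2.87 m, τ = 49.44 × 2.87 = 141.9 N·m clockwise.
Net moment of existing loads = 239.7 N·m clockwise.
The bag of cement weighs 38.3 × 9.81 = 375.7 N and must supply an equal counterclockwise moment, so its lever arm about the fulcrum is 239.7 / 375.7 = 0.638 m.
That puts it at 4.69 + 0.638 = 5.33 m from the right end.

x ≈ 5.33 m from the right end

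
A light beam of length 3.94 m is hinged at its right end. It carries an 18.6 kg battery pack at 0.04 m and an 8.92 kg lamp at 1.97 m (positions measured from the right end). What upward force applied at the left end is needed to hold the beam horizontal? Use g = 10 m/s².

F ≈ 46.5 N

Choose the right end as the axis so the unknown pivot reaction has zero arm there.
Battery pack: 18.6 × 10 = 186 N down at 0.04 m → arm 0.04 m, τ = 186 × 0.04 = 7.44 N·m counterclockwise.
Lamp: 8.92 × 10 = 89.2 N down at 1.97 m → arm 1.97 m, τ = 89.2 × 1.97 = 175.7 N·m counterclockwise.
Net moment of the loads = 183.1 N·m counterclockwise.
The upward force F acts at the left end, arm 3.94 m, giving F × 3.94 clockwise.
Setting net torque to zero: F × 3.94 = 183.1 → F = 183.1 / 3.94 = 46.5 N.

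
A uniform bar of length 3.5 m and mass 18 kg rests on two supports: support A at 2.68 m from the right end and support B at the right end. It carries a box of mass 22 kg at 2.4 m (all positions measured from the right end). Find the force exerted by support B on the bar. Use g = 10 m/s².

R_B ≈ 85.4 N

Taking torques about support A:
Beam weight: 18 × 10 = 180 N down at 1.75 m → arm 0.93 m, τ = 180 × 0.93 = 167.4 N·m clockwise.
Box: 22 × 10 = 220 N down at 2.4 m → arm 0.28 m, τ = 220 × 0.28 = 61.6 N·m clockwise.
Net load moment about support A = 229 N·m clockwise.
Reaction R at support B is upward at 0 m, arm 2.68 m → moment R × 2.68 counterclockwise.
Στ = 0 ⇒ R × 2.68 = 229 ⇒ R = 85.4 N.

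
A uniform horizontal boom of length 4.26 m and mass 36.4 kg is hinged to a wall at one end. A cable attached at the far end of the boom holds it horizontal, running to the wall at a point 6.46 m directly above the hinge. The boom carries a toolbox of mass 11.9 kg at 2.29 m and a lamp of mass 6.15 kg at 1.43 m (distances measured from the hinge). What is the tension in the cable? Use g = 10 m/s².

About the hinge:
Beam weight: 36.4 × 10 = 364 N down at 2.13 m → arm 2.13 m, τ = 364 × 2.13 = 775.3 N·m clockwise.
Toolbox: 11.9 × 10 = 119 N down at 2.29 m → arm 2.29 m, τ = 119 × 2.29 = 272.5 N·m clockwise.
Lamp: 6.15 × 10 = 61.5 N down at 1.43 m → arm 1.43 m, τ = 61.5 × 1.43 = 87.94 N·m clockwise.
Total clockwise load moment = 1136 N·m.
The cable tension T acts at 4.26 m; only its component perpendicular to the boom, T sinθ, produces torque. sinθ = h/√(h²+d²) = 6.46/√(6.46²+4.26²) = 0.8348.
For rotational equilibrium, T × 4.26 × 0.8348 = 1136, so T = 1136 / 3.556 = 319 N.

T ≈ 319 N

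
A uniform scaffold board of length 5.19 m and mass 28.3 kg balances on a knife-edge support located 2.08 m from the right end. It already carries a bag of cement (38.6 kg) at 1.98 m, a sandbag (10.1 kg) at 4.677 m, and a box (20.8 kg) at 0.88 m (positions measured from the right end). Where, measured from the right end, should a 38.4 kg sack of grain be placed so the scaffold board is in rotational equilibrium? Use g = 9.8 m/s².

x ≈ 1.77 m from the right end

About the knife-edge support (at 2.08 m from the right end):
Beam weight: 28.3 × 9.8 = 277.3 N down at 2.595 m → arm 0.515 m, τ = 277.3 × 0.515 = 142.8 N·m counterclockwise.
Bag of cement: 38.6 × 9.8 = 378.3 N down at 1.98 m → arm 0.1 m, τ = 378.3 × 0.1 = 37.83 N·m clockwise.
Sandbag: 10.1 × 9.8 = 98.98 N down at 4.677 m → arm 2.597 m, τ = 98.98 × 2.597 = 257.1 N·m counterclockwise.
Box: 20.8 × 9.8 = 203.8 N down at 0.88 m → arm 1.2 m, τ = 203.8 × 1.2 = 244.6 N·m clockwise.
Net moment of existing loads = 117.5 N·m counterclockwise.
The sack of grain weighs 38.4 × 9.8 = 376.3 N and must supply an equal clockwise moment, so its lever arm about the knife-edge support is 117.5 / 376.3 = 0.312 m.
That puts it at 2.08 − 0.312 = 1.77 m from the right end.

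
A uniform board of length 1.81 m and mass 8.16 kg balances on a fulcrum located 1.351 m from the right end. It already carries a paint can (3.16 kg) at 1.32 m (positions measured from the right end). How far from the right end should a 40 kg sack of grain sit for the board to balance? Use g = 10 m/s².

Take moments about the fulcrum (at 1.351 m from the right end).
Beam weight: 8.16 × 10 = 81.6 N down at 0.905 m → arm 0.446 m, τ = 81.6 × 0.446 = 36.39 N·m clockwise.
Paint can: 3.16 × 10 = 31.6 N down at 1.32 m → arm 0.031 m, τ = 31.6 × 0.031 = 0.9796 N·m clockwise.
Net moment of existing loads = 37.37 N·m clockwise.
The sack of grain weighs 40 × 10 = 400 N and must supply an equal counterclockwise moment, so its lever arm about the fulcrum is 37.37 / 400 = 0.0934 m.
That puts it at 1.351 + 0.0934 = 1.44 m from the right end.

x ≈ 1.44 m from the right end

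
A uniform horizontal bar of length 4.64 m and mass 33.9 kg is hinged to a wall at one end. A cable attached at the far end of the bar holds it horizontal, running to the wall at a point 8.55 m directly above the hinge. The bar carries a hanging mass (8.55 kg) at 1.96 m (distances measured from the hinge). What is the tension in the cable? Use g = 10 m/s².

T ≈ 234 N

Choose the hinge as the axis so the unknown hinge reaction has zero arm there.
Beam weight: 33.9 × 10 = 339 N down at 2.32 m → arm 2.32 m, τ = 339 × 2.32 = 786.5 N·m clockwise.
Hanging mass: 8.55 × 10 = 85.5 N down at 1.96 m → arm 1.96 m, τ = 85.5 × 1.96 = 167.6 N·m clockwise.
Total clockwise load moment = 954.1 N·m.
The cable tension T acts at 4.64 m; only its component perpendicular to the bar, T sinθ, produces torque. sinθ = h/√(h²+d²) = 8.55/√(8.55²+4.64²) = 0.8789.
Balancing moments: T × 4.64 × 0.8789 = 954.1, giving T = 954.1 / 4.078 = 234 N.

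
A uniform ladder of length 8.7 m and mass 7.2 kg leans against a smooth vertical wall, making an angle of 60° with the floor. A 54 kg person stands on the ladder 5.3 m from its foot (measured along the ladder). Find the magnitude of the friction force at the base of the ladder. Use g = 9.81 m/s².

Take moments about the foot of the ladder.
Ladder weight 7.2×9.81 = 70.63 N acts at 4.35 m along the ladder; its horizontal arm is 4.35·cos60° = 2.175 m → τ = 153.6 N·m clockwise.
Person: 54×9.81 = 529.7 N at 5.3 m → arm 2.65 m → τ = 1404 N·m clockwise.
Wall normal N acts horizontally at the top; its moment arm is the height L sinθ = 8.7·sin60° = 7.534 m, counterclockwise.
Setting net torque to zero: N × 7.534 = 1558 → N = 207 N.
ΣFx = 0: friction at the foot balances the wall's push, so f = N_wall = 207 N.

f ≈ 207 N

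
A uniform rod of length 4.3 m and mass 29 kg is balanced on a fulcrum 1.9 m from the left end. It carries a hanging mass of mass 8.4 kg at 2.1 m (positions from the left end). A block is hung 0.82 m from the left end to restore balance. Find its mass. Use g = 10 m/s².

m ≈ 8.27 kg

Sum moments about the fulcrum (at 1.9 m from the left end) (the support reaction has zero arm there).
Beam weight: 29 × 10 = 290 N down at 2.15 m → arm 0.25 m, τ = 290 × 0.25 = 72.5 N·m clockwise.
Hanging mass: 8.4 × 10 = 84 N down at 2.1 m → arm 0.2 m, τ = 84 × 0.2 = 16.8 N·m clockwise.
Net moment of known loads = 89.3 N·m clockwise.
An unknown mass m at 0.82 m has arm 1.08 m; its moment is m·g·1.08 counterclockwise.
Setting net torque to zero: m × 10 × 1.08 = 89.3 → m = 89.3 / (10 × 1.08) = 8.27 kg.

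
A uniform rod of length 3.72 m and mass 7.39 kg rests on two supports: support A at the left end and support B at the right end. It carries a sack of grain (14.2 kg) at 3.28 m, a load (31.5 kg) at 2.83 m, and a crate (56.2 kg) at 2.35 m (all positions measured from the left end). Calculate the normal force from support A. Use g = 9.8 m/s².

R_A ≈ 329 N

About support B:
Beam weight: 7.39 × 9.8 = 72.42 N down at 1.86 m → arm 1.86 m, τ = 72.42 × 1.86 = 134.7 N·m counterclockwise.
Sack of grain: 14.2 × 9.8 = 139.2 N down at 3.28 m → arm 0.44 m, τ = 139.2 × 0.44 = 61.25 N·m counterclockwise.
Load: 31.5 × 9.8 = 308.7 N down at 2.83 m → arm 0.89 m, τ = 308.7 × 0.89 = 274.7 N·m counterclockwise.
Crate: 56.2 × 9.8 = 550.8 N down at 2.35 m → arm 1.37 m, τ = 550.8 × 1.37 = 754.6 N·m counterclockwise.
Net load moment about support B = 1225 N·m counterclockwise.
Reaction R at support A is upward at 0 m, arm 3.72 m → moment R × 3.72 clockwise.
Στ = 0 ⇒ R × 3.72 = 1225 ⇒ R = 329 N.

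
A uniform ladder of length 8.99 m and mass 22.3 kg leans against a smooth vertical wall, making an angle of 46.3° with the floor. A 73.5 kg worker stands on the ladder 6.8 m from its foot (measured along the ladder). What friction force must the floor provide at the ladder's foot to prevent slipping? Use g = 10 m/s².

f ≈ 638 N

Taking torques about the foot of the ladder:
Ladder weight 22.3×10 = 223 N acts at 4.495 m along the ladder; its horizontal arm is 4.495·cos46.3° = 3.106 m → τ = 692.6 N·m clockwise.
Worker: 73.5×10 = 735 N at 6.8 m → arm 4.698 m → τ = 3453 N·m clockwise.
Wall normal N acts horizontally at the top; its moment arm is the height L sinθ = 8.99·sin46.3° = 6.499 m, counterclockwise.
Balancing moments: N × 6.499 = 4146, giving N = 638 N.
ΣFx = 0: friction at the foot balances the wall's push, so f = N_wall = 638 N.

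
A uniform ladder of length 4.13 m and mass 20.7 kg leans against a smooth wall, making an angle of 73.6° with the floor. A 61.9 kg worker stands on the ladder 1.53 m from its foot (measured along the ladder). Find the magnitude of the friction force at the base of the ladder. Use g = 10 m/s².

Take moments about the foot of the ladder.
Ladder weight 20.7×10 = 207 N acts at 2.065 m along the ladder; its horizontal arm is 2.065·cos73.6° = 0.583 m → τ = 120.7 N·m clockwise.
Worker: 61.9×10 = 619 N at 1.53 m → arm 0.432 m → τ = 267.4 N·m clockwise.
Wall normal N acts horizontally at the top; its moment arm is the height L sinθ = 4.13·sin73.6° = 3.962 m, counterclockwise.
Στ = 0 ⇒ N × 3.962 = 388.1 ⇒ N = 98 N.
ΣFx = 0: friction at the foot balances the wall's push, so f = N_wall = 98 N.

f ≈ 98 N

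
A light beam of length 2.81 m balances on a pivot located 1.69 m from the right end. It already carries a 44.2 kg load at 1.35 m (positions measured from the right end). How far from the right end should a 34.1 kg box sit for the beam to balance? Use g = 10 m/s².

x ≈ 2.13 m from the right end

About the pivot (at 1.69 m from the right end):
Load: 44.2 × 10 = 442 N down at 1.35 m → arm 0.34 m, τ = 442 × 0.34 = 150.3 N·m clockwise.
Net moment of existing loads = 150.3 N·m clockwise.
The box weighs 34.1 × 10 = 341 N and must supply an equal counterclockwise moment, so its lever arm about the pivot is 150.3 / 341 = 0.441 m.
That puts it at 1.69 + 0.441 = 2.13 m from the right end.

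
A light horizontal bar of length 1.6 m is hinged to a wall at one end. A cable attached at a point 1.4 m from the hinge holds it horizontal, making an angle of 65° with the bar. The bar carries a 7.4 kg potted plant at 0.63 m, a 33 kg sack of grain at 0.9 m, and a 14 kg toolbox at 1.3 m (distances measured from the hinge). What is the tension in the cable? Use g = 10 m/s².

Sum moments about the hinge (the unknown hinge reaction has zero arm there).
Potted plant: 7.4 × 10 = 74 N down at 0.63 m → arm 0.63 m, τ = 74 × 0.63 = 46.62 N·m clockwise.
Sack of grain: 33 × 10 = 330 N down at 0.9 m → arm 0.9 m, τ = 330 × 0.9 = 297 N·m clockwise.
Toolbox: 14 × 10 = 140 N down at 1.3 m → arm 1.3 m, τ = 140 × 1.3 = 182 N·m clockwise.
Total clockwise load moment = 525.6 N·m.
The cable tension T acts at 1.4 m; only its component perpendicular to the bar, T sinθ, produces torque. sin 65° = 0.9063.
Setting net torque to zero: T × 1.4 × 0.9063 = 525.6 → T = 525.6 / 1.269 = 414 N.

T ≈ 414 N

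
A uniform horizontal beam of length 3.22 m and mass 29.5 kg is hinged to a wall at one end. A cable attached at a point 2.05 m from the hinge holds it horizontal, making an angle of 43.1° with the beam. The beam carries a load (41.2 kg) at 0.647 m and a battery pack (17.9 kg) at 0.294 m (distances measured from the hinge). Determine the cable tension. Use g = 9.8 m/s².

Taking torques about the hinge:
Beam weight: 29.5 × 9.8 = 289.1 N down at 1.61 m → arm 1.61 m, τ = 289.1 × 1.61 = 465.5 N·m clockwise.
Load: 41.2 × 9.8 = 403.8 N down at 0.647 m → arm 0.647 m, τ = 403.8 × 0.647 = 261.3 N·m clockwise.
Battery pack: 17.9 × 9.8 = 175.4 N down at 0.294 m → arm 0.294 m, τ = 175.4 × 0.294 = 51.57 N·m clockwise.
Total clockwise load moment = 778.4 N·m.
The cable tension T acts at 2.05 m; only its component perpendicular to the beam, T sinθ, produces torque. sin 43.1° = 0.6833.
For rotational equilibrium, T × 2.05 × 0.6833 = 778.4, so T = 778.4 / 1.401 = 556 N.

T ≈ 556 N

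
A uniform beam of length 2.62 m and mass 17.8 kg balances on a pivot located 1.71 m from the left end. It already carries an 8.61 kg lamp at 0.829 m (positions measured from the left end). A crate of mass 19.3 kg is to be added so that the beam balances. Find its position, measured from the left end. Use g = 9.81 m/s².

Choose the pivot (at 1.71 m from the left end) as the axis so the support reaction has zero arm there.
Beam weight: 17.8 × 9.81 = 174.6 N down at 1.31 m → arm 0.4 m, τ = 174.6 × 0.4 = 69.84 N·m counterclockwise.
Lamp: 8.61 × 9.81 = 84.46 N down at 0.829 m → arm 0.881 m, τ = 84.46 × 0.881 = 74.41 N·m counterclockwise.
Net moment of existing loads = 144.2 N·m counterclockwise.
The crate weighs 19.3 × 9.81 = 189.3 N and must supply an equal clockwise moment, so its lever arm about the pivot is 144.2 / 189.3 = 0.762 m.
That puts it at 1.71 + 0.762 = 2.47 m from the left end.

x ≈ 2.47 m from the left end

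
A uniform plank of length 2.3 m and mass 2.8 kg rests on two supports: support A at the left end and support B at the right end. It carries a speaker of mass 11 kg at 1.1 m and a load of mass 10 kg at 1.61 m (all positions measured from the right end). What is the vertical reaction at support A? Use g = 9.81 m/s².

R_A ≈ 134 N

About support B:
Beam weight: 2.8 × 9.81 = 27.47 N down at 1.15 m → arm 1.15 m, τ = 27.47 × 1.15 = 31.59 N·m counterclockwise.
Speaker: 11 × 9.81 = 107.9 N down at 1.1 m → arm 1.1 m, τ = 107.9 × 1.1 = 118.7 N·m counterclockwise.
Load: 10 × 9.81 = 98.1 N down at 1.61 m → arm 1.61 m, τ = 98.1 × 1.61 = 157.9 N·m counterclockwise.
Net load moment about support B = 308.2 N·m counterclockwise.
Reaction R at support A is upward at 2.3 m, arm 2.3 m → moment R × 2.3 clockwise.
Setting net torque to zero: R × 2.3 = 308.2 → R = 134 N.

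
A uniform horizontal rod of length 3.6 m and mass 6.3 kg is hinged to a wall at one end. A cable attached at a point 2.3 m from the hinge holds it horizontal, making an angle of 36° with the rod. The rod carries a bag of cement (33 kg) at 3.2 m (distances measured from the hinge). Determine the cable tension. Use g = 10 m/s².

T ≈ 865 N

Taking torques about the hinge:
Beam weight: 6.3 × 10 = 63 N down at 1.8 m → arm 1.8 m, τ = 63 × 1.8 = 113.4 N·m clockwise.
Bag of cement: 33 × 10 = 330 N down at 3.2 m → arm 3.2 m, τ = 330 × 3.2 = 1056 N·m clockwise.
Total clockwise load moment = 1169 N·m.
The cable tension T acts at 2.3 m; only its component perpendicular to the rod, T sinθ, produces torque. sin 36° = 0.5878.
Στ = 0 ⇒ T × 2.3 × 0.5878 = 1169 ⇒ T = 1169 / 1.352 = 865 N.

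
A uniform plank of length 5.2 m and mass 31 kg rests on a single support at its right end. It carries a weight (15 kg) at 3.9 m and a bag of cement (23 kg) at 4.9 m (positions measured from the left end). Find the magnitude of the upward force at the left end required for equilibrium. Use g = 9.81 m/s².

F ≈ 202 N

Taking torques about the right end:
Beam weight: 31 × 9.81 = 304.1 N down at 2.6 m → arm 2.6 m, τ = 304.1 × 2.6 = 790.7 N·m counterclockwise.
Weight: 15 × 9.81 = 147.2 N down at 3.9 m → arm 1.3 m, τ = 147.2 × 1.3 = 191.4 N·m counterclockwise.
Bag of cement: 23 × 9.81 = 225.6 N down at 4.9 m → arm 0.3 m, τ = 225.6 × 0.3 = 67.68 N·m counterclockwise.
Net moment of the loads = 1050 N·m counterclockwise.
The upward force F acts at the left end, arm 5.2 m, giving F × 5.2 clockwise.
Στ = 0 ⇒ F × 5.2 = 1050 ⇒ F = 1050 / 5.2 = 202 N.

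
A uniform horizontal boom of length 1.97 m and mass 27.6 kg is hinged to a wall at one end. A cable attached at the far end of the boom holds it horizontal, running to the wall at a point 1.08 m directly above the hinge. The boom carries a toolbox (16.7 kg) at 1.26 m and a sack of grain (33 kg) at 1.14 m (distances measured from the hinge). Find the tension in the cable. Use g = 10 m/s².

Take moments about the hinge.
Beam weight: 27.6 × 10 = 276 N down at 0.985 m → arm 0.985 m, τ = 276 × 0.985 = 271.9 N·m clockwise.
Toolbox: 16.7 × 10 = 167 N down at 1.26 m → arm 1.26 m, τ = 167 × 1.26 = 210.4 N·m clockwise.
Sack of grain: 33 × 10 = 330 N down at 1.14 m → arm 1.14 m, τ = 330 × 1.14 = 376.2 N·m clockwise.
Total clockwise load moment = 858.5 N·m.
The cable tension T acts at 1.97 m; only its component perpendicular to the boom, T sinθ, produces torque. sinθ = h/√(h²+d²) = 1.08/√(1.08²+1.97²) = 0.4807.
Στ = 0 ⇒ T × 1.97 × 0.4807 = 858.5 ⇒ T = 858.5 / 0.947 = 907 N.

T ≈ 907 N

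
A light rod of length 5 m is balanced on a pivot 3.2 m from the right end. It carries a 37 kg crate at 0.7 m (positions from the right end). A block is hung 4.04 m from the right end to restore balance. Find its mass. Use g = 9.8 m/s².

Take moments about the pivot (at 3.2 m from the right end).
Crate: 37 × 9.8 = 362.6 N down at 0.7 m → arm 2.5 m, τ = 362.6 × 2.5 = 906.5 N·m clockwise.
Net moment of known loads = 906.5 N·m clockwise.
An unknown mass m at 4.04 m has arm 0.84 m; its moment is m·g·0.84 counterclockwise.
Setting net torque to zero: m × 9.8 × 0.84 = 906.5 → m = 906.5 / (9.8 × 0.84) = 110 kg.

m ≈ 110 kg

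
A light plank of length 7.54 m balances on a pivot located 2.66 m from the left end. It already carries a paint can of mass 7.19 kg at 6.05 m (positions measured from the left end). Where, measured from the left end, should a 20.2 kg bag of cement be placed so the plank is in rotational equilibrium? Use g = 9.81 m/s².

Sum moments about the pivot (at 2.66 m from the left end) (the support reaction has zero arm there).
Paint can: 7.19 × 9.81 = 70.53 N down at 6.05 m → arm 3.39 m, τ = 70.53 × 3.39 = 239.1 N·m clockwise.
Net moment of existing loads = 239.1 N·m clockwise.
The bag of cement weighs 20.2 × 9.81 = 198.2 N and must supply an equal counterclockwise moment, so its lever arm about the pivot is 239.1 / 198.2 = 1.21 m.
That puts it at 2.66 − 1.21 = 1.45 m from the left end.

x ≈ 1.45 m from the left end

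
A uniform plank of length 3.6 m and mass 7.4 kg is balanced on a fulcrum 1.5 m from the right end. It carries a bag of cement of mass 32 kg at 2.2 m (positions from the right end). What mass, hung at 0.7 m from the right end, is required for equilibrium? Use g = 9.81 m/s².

m ≈ 30.8 kg

Taking torques about the fulcrum (at 1.5 m from the right end):
Beam weight: 7.4 × 9.81 = 72.59 N down at 1.8 m → arm 0.3 m, τ = 72.59 × 0.3 = 21.78 N·m counterclockwise.
Bag of cement: 32 × 9.81 = 313.9 N down at 2.2 m → arm 0.7 m, τ = 313.9 × 0.7 = 219.7 N·m counterclockwise.
Net moment of known loads = 241.5 N·m counterclockwise.
An unknown mass m at 0.7 m has arm 0.8 m; its moment is m·g·0.8 clockwise.
For rotational equilibrium, m × 9.81 × 0.8 = 241.5, so m = 241.5 / (9.81 × 0.8) = 30.8 kg.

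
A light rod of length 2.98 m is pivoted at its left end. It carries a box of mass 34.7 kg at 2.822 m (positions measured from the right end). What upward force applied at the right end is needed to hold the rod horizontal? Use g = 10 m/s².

F ≈ 18.4 N

Sum moments about the left end (the unknown pivot reaction has zero arm there).
Box: 34.7 × 10 = 347 N down at 2.822 m → arm 0.158 m, τ = 347 × 0.158 = 54.83 N·m clockwise.
Net moment of the loads = 54.83 N·m clockwise.
The upward force F acts at the right end, arm 2.98 m, giving F × 2.98 counterclockwise.
Balancing moments: F × 2.98 = 54.83, giving F = 54.83 / 2.98 = 18.4 N.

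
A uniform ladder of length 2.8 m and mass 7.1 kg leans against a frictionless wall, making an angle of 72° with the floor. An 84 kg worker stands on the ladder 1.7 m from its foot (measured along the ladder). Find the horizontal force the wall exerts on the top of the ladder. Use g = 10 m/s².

Take moments about the foot of the ladder.
Ladder weight 7.1×10 = 71 N acts at 1.4 m along the ladder; its horizontal arm is 1.4·cos72° = 0.4326 m → τ = 30.71 N·m clockwise.
Worker: 84×10 = 840 N at 1.7 m → arm 0.5253 m → τ = 441.3 N·m clockwise.
Wall normal N acts horizontally at the top; its moment arm is the height L sinθ = 2.8·sin72° = 2.663 m, counterclockwise.
For rotational equilibrium, N × 2.663 = 472, so N = 177 N.

N_wall ≈ 177 N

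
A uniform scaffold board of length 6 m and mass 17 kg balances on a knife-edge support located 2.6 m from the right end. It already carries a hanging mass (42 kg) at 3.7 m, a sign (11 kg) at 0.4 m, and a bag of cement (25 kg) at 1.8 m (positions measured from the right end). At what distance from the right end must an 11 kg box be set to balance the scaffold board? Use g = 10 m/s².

Take moments about the knife-edge support (at 2.6 m from the right end).
Beam weight: 17 × 10 = 170 N down at 3 m → arm 0.4 m, τ = 170 × 0.4 = 68 N·m counterclockwise.
Hanging mass: 42 × 10 = 420 N down at 3.7 m → arm 1.1 m, τ = 420 × 1.1 = 462 N·m counterclockwise.
Sign: 11 × 10 = 110 N down at 0.4 m → arm 2.2 m, τ = 110 × 2.2 = 242 N·m clockwise.
Bag of cement: 25 × 10 = 250 N down at 1.8 m → arm 0.8 m, τ = 250 × 0.8 = 200 N·m clockwise.
Net moment of existing loads = 88 N·m counterclockwise.
The box weighs 11 × 10 = 110 N and must supply an equal clockwise moment, so its lever arm about the knife-edge support is 88 / 110 = 0.8 m.
That puts it at 2.6 − 0.8 = 1.8 m from the right end.

x ≈ 1.8 m from the right end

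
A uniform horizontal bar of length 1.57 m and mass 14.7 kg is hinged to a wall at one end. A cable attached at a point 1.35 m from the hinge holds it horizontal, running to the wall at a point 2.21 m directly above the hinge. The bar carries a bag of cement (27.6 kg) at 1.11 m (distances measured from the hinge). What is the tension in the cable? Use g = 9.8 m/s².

About the hinge:
Beam weight: 14.7 × 9.8 = 144.1 N down at 0.785 m → arm 0.785 m, τ = 144.1 × 0.785 = 113.1 N·m clockwise.
Bag of cement: 27.6 × 9.8 = 270.5 N down at 1.11 m → arm 1.11 m, τ = 270.5 × 1.11 = 300.3 N·m clockwise.
Total clockwise load moment = 413.4 N·m.
The cable tension T acts at 1.35 m; only its component perpendicular to the bar, T sinθ, produces torque. sinθ = h/√(h²+d²) = 2.21/√(2.21²+1.35²) = 0.8534.
Στ = 0 ⇒ T × 1.35 × 0.8534 = 413.4 ⇒ T = 413.4 / 1.152 = 359 N.

T ≈ 359 N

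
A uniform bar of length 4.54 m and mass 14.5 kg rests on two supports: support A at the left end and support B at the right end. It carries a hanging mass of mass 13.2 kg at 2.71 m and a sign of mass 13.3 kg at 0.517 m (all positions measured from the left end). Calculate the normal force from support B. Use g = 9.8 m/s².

R_B ≈ 163 N

Choose support A as the axis so its reaction then has zero moment arm.
Beam weight: 14.5 × 9.8 = 142.1 N down at 2.27 m → arm 2.27 m, τ = 142.1 × 2.27 = 322.6 N·m clockwise.
Hanging mass: 13.2 × 9.8 = 129.4 N down at 2.71 m → arm 2.71 m, τ = 129.4 × 2.71 = 350.7 N·m clockwise.
Sign: 13.3 × 9.8 = 130.3 N down at 0.517 m → arm 0.517 m, τ = 130.3 × 0.517 = 67.37 N·m clockwise.
Net load moment about support A = 740.7 N·m clockwise.
Reaction R at support B is upward at 4.54 m, arm 4.54 m → moment R × 4.54 counterclockwise.
For rotational equilibrium, R × 4.54 = 740.7, so R = 163 N.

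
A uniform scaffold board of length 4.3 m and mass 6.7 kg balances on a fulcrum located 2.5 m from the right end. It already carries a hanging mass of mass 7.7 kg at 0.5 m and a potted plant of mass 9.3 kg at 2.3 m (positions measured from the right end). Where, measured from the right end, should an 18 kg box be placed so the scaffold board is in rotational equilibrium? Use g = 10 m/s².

x ≈ 3.59 m from the right end

About the fulcrum (at 2.5 m from the right end):
Beam weight: 6.7 × 10 = 67 N down at 2.15 m → arm 0.35 m, τ = 67 × 0.35 = 23.45 N·m clockwise.
Hanging mass: 7.7 × 10 = 77 N down at 0.5 m → arm 2 m, τ = 77 × 2 = 154 N·m clockwise.
Potted plant: 9.3 × 10 = 93 N down at 2.3 m → arm 0.2 m, τ = 93 × 0.2 = 18.6 N·m clockwise.
Net moment of existing loads = 196 N·m clockwise.
The box weighs 18 × 10 = 180 N and must supply an equal counterclockwise moment, so its lever arm about the fulcrum is 196 / 180 = 1.09 m.
That puts it at 2.5 + 1.09 = 3.59 m from the right end.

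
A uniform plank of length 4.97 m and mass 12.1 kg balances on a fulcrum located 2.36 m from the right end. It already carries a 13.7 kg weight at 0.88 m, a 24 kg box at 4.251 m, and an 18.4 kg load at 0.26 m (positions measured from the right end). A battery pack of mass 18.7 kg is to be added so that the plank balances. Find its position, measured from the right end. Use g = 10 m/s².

x ≈ 3 m from the right end

Taking torques about the fulcrum (at 2.36 m from the right end):
Beam weight: 12.1 × 10 = 121 N down at 2.485 m → arm 0.125 m, τ = 121 × 0.125 = 15.12 N·m counterclockwise.
Weight: 13.7 × 10 = 137 N down at 0.88 m → arm 1.48 m, τ = 137 × 1.48 = 202.8 N·m clockwise.
Box: 24 × 10 = 240 N down at 4.251 m → arm 1.891 m, τ = 240 × 1.891 = 453.8 N·m counterclockwise.
Load: 18.4 × 10 = 184 N down at 0.26 m → arm 2.1 m, τ = 184 × 2.1 = 386.4 N·m clockwise.
Net moment of existing loads = 120.3 N·m clockwise.
The battery pack weighs 18.7 × 10 = 187 N and must supply an equal counterclockwise moment, so its lever arm about the fulcrum is 120.3 / 187 = 0.643 m.
That puts it at 2.36 + 0.643 = 3 m from the right end.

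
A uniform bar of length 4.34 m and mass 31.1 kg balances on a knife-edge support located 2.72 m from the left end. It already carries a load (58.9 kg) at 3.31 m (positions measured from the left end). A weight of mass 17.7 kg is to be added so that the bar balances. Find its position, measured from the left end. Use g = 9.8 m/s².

Sum moments about the knife-edge support (at 2.72 m from the left end) (the support reaction has zero arm there).
Beam weight: 31.1 × 9.8 = 304.8 N down at 2.17 m → arm 0.55 m, τ = 304.8 × 0.55 = 167.6 N·m counterclockwise.
Load: 58.9 × 9.8 = 577.2 N down at 3.31 m → arm 0.59 m, τ = 577.2 × 0.59 = 340.5 N·m clockwise.
Net moment of existing loads = 172.9 N·m clockwise.
The weight weighs 17.7 × 9.8 = 173.5 N and must supply an equal counterclockwise moment, so its lever arm about the knife-edge support is 172.9 / 173.5 = 0.997 m.
That puts it at 2.72 − 0.997 = 1.72 m from the left end.

x ≈ 1.72 m from the left end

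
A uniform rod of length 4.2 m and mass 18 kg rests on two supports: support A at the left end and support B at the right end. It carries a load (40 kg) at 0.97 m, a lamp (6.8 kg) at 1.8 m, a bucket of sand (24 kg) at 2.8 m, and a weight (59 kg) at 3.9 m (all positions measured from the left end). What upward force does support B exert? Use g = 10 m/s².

Sum moments about support A (its reaction then has zero moment arm).
Beam weight: 18 × 10 = 180 N down at 2.1 m → arm 2.1 m, τ = 180 × 2.1 = 378 N·m clockwise.
Load: 40 × 10 = 400 N down at 0.97 m → arm 0.97 m, τ = 400 × 0.97 = 388 N·m clockwise.
Lamp: 6.8 × 10 = 68 N down at 1.8 m → arm 1.8 m, τ = 68 × 1.8 = 122.4 N·m clockwise.
Bucket of sand: 24 × 10 = 240 N down at 2.8 m → arm 2.8 m, τ = 240 × 2.8 = 672 N·m clockwise.
Weight: 59 × 10 = 590 N down at 3.9 m → arm 3.9 m, τ = 590 × 3.9 = 2301 N·m clockwise.
Net load moment about support A = 3861 N·m clockwise.
Reaction R at support B is upward at 4.2 m, arm 4.2 m → moment R × 4.2 counterclockwise.
Setting net torque to zero: R × 4.2 = 3861 → R = 919 N.

R_B ≈ 919 N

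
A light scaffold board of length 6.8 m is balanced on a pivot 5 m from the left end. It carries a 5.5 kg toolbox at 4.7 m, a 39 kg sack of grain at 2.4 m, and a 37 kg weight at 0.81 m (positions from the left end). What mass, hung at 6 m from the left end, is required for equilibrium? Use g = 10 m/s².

Choose the pivot (at 5 m from the left end) as the axis so the support reaction has zero arm there.
Toolbox: 5.5 × 10 = 55 N down at 4.7 m → arm 0.3 m, τ = 55 × 0.3 = 16.5 N·m counterclockwise.
Sack of grain: 39 × 10 = 390 N down at 2.4 m → arm 2.6 m, τ = 390 × 2.6 = 1014 N·m counterclockwise.
Weight: 37 × 10 = 370 N down at 0.81 m → arm 4.19 m, τ = 370 × 4.19 = 1550 N·m counterclockwise.
Net moment of known loads = 2580 N·m counterclockwise.
An unknown mass m at 6 m has arm 1 m; its moment is m·g·1 clockwise.
Setting net torque to zero: m × 10 × 1 = 2580 → m = 2580 / (10 × 1) = 258 kg.

m ≈ 258 kg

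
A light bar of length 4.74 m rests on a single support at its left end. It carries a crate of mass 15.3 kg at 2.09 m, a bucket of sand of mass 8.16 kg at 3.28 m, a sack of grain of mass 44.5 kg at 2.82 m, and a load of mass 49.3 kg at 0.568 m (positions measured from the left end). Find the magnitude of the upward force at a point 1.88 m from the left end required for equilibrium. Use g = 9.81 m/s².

Taking torques about the left end:
Crate: 15.3 × 9.81 = 150.1 N down at 2.09 m → arm 2.09 m, τ = 150.1 × 2.09 = 313.7 N·m clockwise.
Bucket of sand: 8.16 × 9.81 = 80.05 N down at 3.28 m → arm 3.28 m, τ = 80.05 × 3.28 = 262.6 N·m clockwise.
Sack of grain: 44.5 × 9.81 = 436.5 N down at 2.82 m → arm 2.82 m, τ = 436.5 × 2.82 = 1231 N·m clockwise.
Load: 49.3 × 9.81 = 483.6 N down at 0.568 m → arm 0.568 m, τ = 483.6 × 0.568 = 274.7 N·m clockwise.
Net moment of the loads = 2082 N·m clockwise.
The upward force F acts at a point 1.88 m from the left end, arm 1.88 m, giving F × 1.88 counterclockwise.
Στ = 0 ⇒ F × 1.88 = 2082 ⇒ F = 2082 / 1.88 = 1110 N.

F ≈ 1110 N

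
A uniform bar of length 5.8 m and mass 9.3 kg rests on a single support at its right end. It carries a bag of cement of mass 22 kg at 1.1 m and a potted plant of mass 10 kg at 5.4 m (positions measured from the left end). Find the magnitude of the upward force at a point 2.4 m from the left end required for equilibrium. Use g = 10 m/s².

F ≈ 395 N

Take moments about the right end.
Beam weight: 9.3 × 10 = 93 N down at 2.9 m → arm 2.9 m, τ = 93 × 2.9 = 269.7 N·m counterclockwise.
Bag of cement: 22 × 10 = 220 N down at 1.1 m → arm 4.7 m, τ = 220 × 4.7 = 1034 N·m counterclockwise.
Potted plant: 10 × 10 = 100 N down at 5.4 m → arm 0.4 m, τ = 100 × 0.4 = 40 N·m counterclockwise.
Net moment of the loads = 1344 N·m counterclockwise.
The upward force F acts at a point 2.4 m from the left end, arm 3.4 m, giving F × 3.4 clockwise.
For rotational equilibrium, F × 3.4 = 1344, so F = 1344 / 3.4 = 395 N.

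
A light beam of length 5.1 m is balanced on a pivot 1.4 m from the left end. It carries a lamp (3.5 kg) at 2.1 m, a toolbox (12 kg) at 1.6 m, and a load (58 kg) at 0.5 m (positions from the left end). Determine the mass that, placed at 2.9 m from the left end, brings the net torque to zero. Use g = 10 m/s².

Choose the pivot (at 1.4 m from the left end) as the axis so the support reaction has zero arm there.
Lamp: 3.5 × 10 = 35 N down at 2.1 m → arm 0.7 m, τ = 35 × 0.7 = 24.5 N·m clockwise.
Toolbox: 12 × 10 = 120 N down at 1.6 m → arm 0.2 m, τ = 120 × 0.2 = 24 N·m clockwise.
Load: 58 × 10 = 580 N down at 0.5 m → arm 0.9 m, τ = 580 × 0.9 = 522 N·m counterclockwise.
Net moment of known loads = 473.5 N·m counterclockwise.
An unknown mass m at 2.9 m has arm 1.5 m; its moment is m·g·1.5 clockwise.
Setting net torque to zero: m × 10 × 1.5 = 473.5 → m = 473.5 / (10 × 1.5) = 31.6 kg.

m ≈ 31.6 kg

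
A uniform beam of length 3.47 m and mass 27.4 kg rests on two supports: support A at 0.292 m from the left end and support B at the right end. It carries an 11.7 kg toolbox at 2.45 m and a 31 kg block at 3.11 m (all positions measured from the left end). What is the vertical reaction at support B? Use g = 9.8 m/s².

R_B ≈ 469 N

About support A:
Beam weight: 27.4 × 9.8 = 268.5 N down at 1.735 m → arm 1.443 m, τ = 268.5 × 1.443 = 387.4 N·m clockwise.
Toolbox: 11.7 × 9.8 = 114.7 N down at 2.45 m → arm 2.158 m, τ = 114.7 × 2.158 = 247.5 N·m clockwise.
Block: 31 × 9.8 = 303.8 N down at 3.11 m → arm 2.818 m, τ = 303.8 × 2.818 = 856.1 N·m clockwise.
Net load moment about support A = 1491 N·m clockwise.
Reaction R at support B is upward at 3.47 m, arm 3.178 m → moment R × 3.178 counterclockwise.
Setting net torque to zero: R × 3.178 = 1491 → R = 469 N.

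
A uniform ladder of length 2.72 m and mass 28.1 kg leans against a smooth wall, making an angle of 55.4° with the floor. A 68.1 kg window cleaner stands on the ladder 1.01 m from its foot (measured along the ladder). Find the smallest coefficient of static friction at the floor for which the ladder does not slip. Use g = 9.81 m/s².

Take moments about the foot of the ladder.
Ladder weight 28.1×9.81 = 275.7 N acts at 1.36 m along the ladder; its horizontal arm is 1.36·cos55.4° = 0.7723 m → τ = 212.9 N·m clockwise.
Window cleaner: 68.1×9.81 = 668.1 N at 1.01 m → arm 0.5735 m → τ = 383.2 N·m clockwise.
Wall normal N acts horizontally at the top; its moment arm is the height L sinθ = 2.72·sin55.4° = 2.239 m, counterclockwise.
For rotational equilibrium, N × 2.239 = 596.1, so N = 266.2 N.
ΣFx = 0 ⇒ f = N_wall = 266.2 N. ΣFy = 0 ⇒ N_floor = 943.8 N.
μ_min = f / N_floor = 266.2 / 943.8 = 0.282.

μ_min ≈ 0.282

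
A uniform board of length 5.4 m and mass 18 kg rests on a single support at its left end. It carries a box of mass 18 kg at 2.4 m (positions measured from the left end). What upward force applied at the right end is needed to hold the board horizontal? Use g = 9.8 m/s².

F ≈ 167 N

Take moments about the left end.
Beam weight: 18 × 9.8 = 176.4 N down at 2.7 m → arm 2.7 m, τ = 176.4 × 2.7 = 476.3 N·m clockwise.
Box: 18 × 9.8 = 176.4 N down at 2.4 m → arm 2.4 m, τ = 176.4 × 2.4 = 423.4 N·m clockwise.
Net moment of the loads = 899.7 N·m clockwise.
The upward force F acts at the right end, arm 5.4 m, giving F × 5.4 counterclockwise.
Στ = 0 ⇒ F × 5.4 = 899.7 ⇒ F = 899.7 / 5.4 = 167 N.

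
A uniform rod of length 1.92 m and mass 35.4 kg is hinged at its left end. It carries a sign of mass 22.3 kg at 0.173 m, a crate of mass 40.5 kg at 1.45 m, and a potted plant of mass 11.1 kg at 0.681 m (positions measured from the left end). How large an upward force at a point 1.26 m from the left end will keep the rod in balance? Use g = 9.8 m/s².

F ≈ 810 N

Choose the left end as the axis so the unknown pivot reaction has zero arm there.
Beam weight: 35.4 × 9.8 = 346.9 N down at 0.96 m → arm 0.96 m, τ = 346.9 × 0.96 = 333 N·m clockwise.
Sign: 22.3 × 9.8 = 218.5 N down at 0.173 m → arm 0.173 m, τ = 218.5 × 0.173 = 37.8 N·m clockwise.
Crate: 40.5 × 9.8 = 396.9 N down at 1.45 m → arm 1.45 m, τ = 396.9 × 1.45 = 575.5 N·m clockwise.
Potted plant: 11.1 × 9.8 = 108.8 N down at 0.681 m → arm 0.681 m, τ = 108.8 × 0.681 = 74.09 N·m clockwise.
Net moment of the loads = 1020 N·m clockwise.
The upward force F acts at a point 1.26 m from the left end, arm 1.26 m, giving F × 1.26 counterclockwise.
For rotational equilibrium, F × 1.26 = 1020, so F = 1020 / 1.26 = 810 N.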